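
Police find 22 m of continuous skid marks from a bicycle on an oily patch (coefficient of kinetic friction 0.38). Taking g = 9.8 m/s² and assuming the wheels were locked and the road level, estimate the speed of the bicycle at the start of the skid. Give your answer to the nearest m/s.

Deceleration a = μg = 0.38 × 9.8 = 3.724 m/s².
v = √(2a·d) = √(2 × 3.724 × 22) = √163.856 = 12.8006 m/s.

Initial speed ≈ 13 m/s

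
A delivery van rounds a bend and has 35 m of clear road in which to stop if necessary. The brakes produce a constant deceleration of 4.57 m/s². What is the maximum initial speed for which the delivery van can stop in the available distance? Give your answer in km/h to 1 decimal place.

v²/(2a) = d ⇒ v = √(2 × 4.570 × 35) = √319.90 = 17.8857 m/s.
17.8857 m/s × 3.6 = 64.389 km/h.

Maximum speed ≈ 64.4 km/h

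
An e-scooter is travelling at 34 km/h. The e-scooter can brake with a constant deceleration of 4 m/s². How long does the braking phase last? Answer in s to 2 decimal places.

Braking time ≈ 2.36 s

34 km/h ÷ 3.6 = 9.4444 m/s.
Braking time = v/a = 9.4444 / 4.000 = 2.361 s.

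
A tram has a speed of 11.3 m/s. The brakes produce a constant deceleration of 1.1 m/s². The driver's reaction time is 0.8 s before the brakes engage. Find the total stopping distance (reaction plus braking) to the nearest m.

Reaction distance = v·t_r = 11.3000 × 0.8 = 9.040 m.
Braking distance = v²/(2a) = 11.3000² / (2 × 1.100) = 127.690 / 2.200 = 58.041 m.
Total = 9.040 + 58.041 = 67.081 m.

Total stopping distance ≈ 67 m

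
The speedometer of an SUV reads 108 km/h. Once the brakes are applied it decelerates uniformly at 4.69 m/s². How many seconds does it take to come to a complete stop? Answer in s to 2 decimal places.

Braking time ≈ 6.40 s

108 km/h ÷ 3.6 = 30.0000 m/s.
Braking time = v/a = 30.0000 / 4.690 = 6.397 s.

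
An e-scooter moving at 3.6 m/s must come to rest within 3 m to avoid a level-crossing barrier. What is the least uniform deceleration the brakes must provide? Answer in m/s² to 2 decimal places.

v² = 2a·d ⇒ a = v²/(2d) = 3.6000² / (2 × 3.000) = 12.960 / 6.000 = 2.1600 m/s².

Required deceleration ≈ 2.16 m/s²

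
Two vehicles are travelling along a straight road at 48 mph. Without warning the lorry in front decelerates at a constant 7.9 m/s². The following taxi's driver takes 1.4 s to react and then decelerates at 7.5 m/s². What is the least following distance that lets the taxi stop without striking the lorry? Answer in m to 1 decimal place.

Minimum gap ≈ 31.6 m

48 mph × 0.44704 = 21.4579 m/s.
Leader travels v²/(2a_L) = 460.441 / 15.800 = 29.142 m before stopping.
Follower covers v·t_r = 21.4579 × 1.4 = 30.041 m while reacting, then v²/(2a_F) = 460.441 / 15.000 = 30.696 m while braking, for a total of 30.041 + 30.696 = 60.737 m.
Since a_F ≤ a_L and the follower starts braking later, the follower is never slower than the leader, so the closest approach is when both have stopped.
Minimum gap = 60.737 − 29.142 = 31.595 m.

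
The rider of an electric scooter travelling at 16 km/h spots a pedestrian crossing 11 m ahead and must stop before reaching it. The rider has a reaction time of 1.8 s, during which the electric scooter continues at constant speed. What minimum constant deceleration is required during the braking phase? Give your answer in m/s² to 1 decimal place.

Required deceleration ≈ 3.3 m/s²

16 km/h ÷ 3.6 = 4.4444 m/s.
Distance covered during reaction = 4.4444 × 1.8 = 8.000 m.
Distance available for braking: 11 − 8.000 = 3.000 m.
v² = 2a·d ⇒ a = v²/(2d) = 4.4444² / (2 × 3.000) = 19.753 / 6.000 = 3.2922 m/s².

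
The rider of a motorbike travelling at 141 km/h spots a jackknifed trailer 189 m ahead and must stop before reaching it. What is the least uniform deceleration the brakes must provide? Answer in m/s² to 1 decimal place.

141 km/h ÷ 3.6 = 39.1667 m/s.
v² = 2a·d ⇒ a = v²/(2d) = 39.1667² / (2 × 189.000) = 1534.030 / 378.000 = 4.0583 m/s².

Required deceleration ≈ 4.1 m/s²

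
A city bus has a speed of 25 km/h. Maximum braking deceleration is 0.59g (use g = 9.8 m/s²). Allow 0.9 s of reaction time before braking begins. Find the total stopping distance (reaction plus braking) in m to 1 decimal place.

Total stopping distance ≈ 10.4 m

25 km/h ÷ 3.6 = 6.9444 m/s.
a = 0.59 × 9.8 = 5.782 m/s².
Reaction distance = v·t_r = 6.9444 × 0.9 = 6.250 m.
Braking distance = v²/(2a) = 6.9444² / (2 × 5.782) = 48.225 / 11.564 = 4.170 m.
Total = 6.250 + 4.170 = 10.420 m.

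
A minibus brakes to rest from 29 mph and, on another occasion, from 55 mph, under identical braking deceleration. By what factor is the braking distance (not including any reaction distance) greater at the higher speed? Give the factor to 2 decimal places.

Braking distance d = v²/(2a), so with a fixed, d ∝ v².
Factor = (55/29)² = 1.8966² = 3.5971.

Factor ≈ 3.60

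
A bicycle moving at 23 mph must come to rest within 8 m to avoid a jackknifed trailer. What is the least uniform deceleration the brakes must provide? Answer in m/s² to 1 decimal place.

23 mph × 0.44704 = 10.2819 m/s.
v² = 2a·d ⇒ a = v²/(2d) = 10.2819² / (2 × 8.000) = 105.717 / 16.000 = 6.6073 m/s².

Required deceleration ≈ 6.6 m/s²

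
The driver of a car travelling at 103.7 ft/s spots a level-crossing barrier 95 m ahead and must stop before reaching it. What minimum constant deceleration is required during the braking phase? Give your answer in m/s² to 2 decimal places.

103.7 ft/s × 0.3048 = 31.6078 m/s.
v² = 2a·d ⇒ a = v²/(2d) = 31.6078² / (2 × 95.000) = 999.053 / 190.000 = 5.2582 m/s².

Required deceleration ≈ 5.26 m/s²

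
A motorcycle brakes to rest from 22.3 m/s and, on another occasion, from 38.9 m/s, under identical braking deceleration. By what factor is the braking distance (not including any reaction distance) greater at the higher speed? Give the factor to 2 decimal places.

Factor ≈ 3.04

Braking distance d = v²/(2a), so with a fixed, d ∝ v².
Factor = (38.9/22.3)² = 1.7444² = 3.0429.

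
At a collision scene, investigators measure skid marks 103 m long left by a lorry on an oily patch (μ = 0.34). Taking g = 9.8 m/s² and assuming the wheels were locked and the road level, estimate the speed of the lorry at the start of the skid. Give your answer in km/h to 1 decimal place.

Initial speed ≈ 94.3 km/h

Deceleration a = μg = 0.34 × 9.8 = 3.332 m/s².
v = √(2a·d) = √(2 × 3.332 × 103) = √686.392 = 26.1991 m/s.
= 26.1991 × 3.6 = 94.317 km/h.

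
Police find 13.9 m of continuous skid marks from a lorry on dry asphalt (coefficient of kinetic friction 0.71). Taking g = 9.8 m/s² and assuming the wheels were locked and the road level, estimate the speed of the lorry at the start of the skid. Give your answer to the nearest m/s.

Initial speed ≈ 14 m/s

Deceleration a = μg = 0.71 × 9.8 = 6.958 m/s².
v = √(2a·d) = √(2 × 6.958 × 13.9) = √193.432 = 13.9080 m/s.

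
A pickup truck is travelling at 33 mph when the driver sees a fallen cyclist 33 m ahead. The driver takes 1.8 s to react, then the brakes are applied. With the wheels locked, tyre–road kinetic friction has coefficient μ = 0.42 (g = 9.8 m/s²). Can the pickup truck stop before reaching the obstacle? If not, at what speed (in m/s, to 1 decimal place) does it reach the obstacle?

No — it strikes the obstacle at 12.8 m/s

33 mph × 0.44704 = 14.7523 m/s.
a = μg = 0.42 × 9.8 = 4.116 m/s².
Reaction distance = 14.7523 × 1.8 = 26.554 m.
Braking distance needed to stop: v²/(2a) = 217.630 / 8.232 = 26.437 m, so total needed = 26.554 + 26.437 = 52.991 m > 33 m — it cannot stop.
Distance remaining when braking begins: 33 − 26.554 = 6.446 m.
v² = v₀² − 2a·d = 217.630 − 2 × 4.116 × 6.446 = 164.567 m²/s².
v = √164.567 = 12.828 m/s.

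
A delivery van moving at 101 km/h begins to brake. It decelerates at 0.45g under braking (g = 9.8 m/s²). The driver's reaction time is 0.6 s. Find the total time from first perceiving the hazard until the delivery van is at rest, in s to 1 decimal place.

101 km/h ÷ 3.6 = 28.0556 m/s.
a = 0.45 × 9.8 = 4.410 m/s².
Braking time = v/a = 28.0556 / 4.410 = 6.362 s.
Total = 0.6 + 6.362 = 6.962 s.

Total time ≈ 7.0 s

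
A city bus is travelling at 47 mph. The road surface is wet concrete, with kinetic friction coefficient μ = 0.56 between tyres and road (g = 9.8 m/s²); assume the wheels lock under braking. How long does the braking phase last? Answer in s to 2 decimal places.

47 mph × 0.44704 = 21.0109 m/s.
a = μg = 0.56 × 9.8 = 5.488 m/s².
Braking time = v/a = 21.0109 / 5.488 = 3.829 s.

Braking time ≈ 3.83 s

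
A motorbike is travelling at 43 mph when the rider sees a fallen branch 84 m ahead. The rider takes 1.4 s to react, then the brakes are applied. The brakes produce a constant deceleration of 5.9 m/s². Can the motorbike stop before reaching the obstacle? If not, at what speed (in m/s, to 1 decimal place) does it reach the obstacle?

Yes — it stops about 25.8 m short of the obstacle, so it never reaches it

43 mph × 0.44704 = 19.2227 m/s.
Reaction distance = 19.2227 × 1.4 = 26.912 m.
Braking distance = v²/(2a) = 369.512 / 11.800 = 31.315 m.
Total stopping distance = 26.912 + 31.315 = 58.227 m, vs 84 m available — it stops with 84 − 58.227 = 25.773 m to spare.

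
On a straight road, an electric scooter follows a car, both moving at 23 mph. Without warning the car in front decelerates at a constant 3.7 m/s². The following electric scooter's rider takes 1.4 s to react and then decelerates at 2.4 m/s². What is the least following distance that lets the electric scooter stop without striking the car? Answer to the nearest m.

Minimum gap ≈ 22 m

23 mph × 0.44704 = 10.2819 m/s.
Leader travels v²/(2a_L) = 105.717 / 7.400 = 14.286 m before stopping.
Follower covers v·t_r = 10.2819 × 1.4 = 14.395 m while reacting, then v²/(2a_F) = 105.717 / 4.800 = 22.024 m while braking, for a total of 14.395 + 22.024 = 36.419 m.
Since a_F ≤ a_L and the follower starts braking later, the follower is never slower than the leader, so the closest approach is when both have stopped.
Minimum gap = 36.419 − 14.286 = 22.133 m.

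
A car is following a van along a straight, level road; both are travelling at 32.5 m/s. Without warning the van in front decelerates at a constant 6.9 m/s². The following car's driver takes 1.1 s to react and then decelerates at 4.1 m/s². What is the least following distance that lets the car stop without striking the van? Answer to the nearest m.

Minimum gap ≈ 88 m

Leader travels v²/(2a_L) = 1056.250 / 13.800 = 76.540 m before stopping.
Follower covers v·t_r = 32.5000 × 1.1 = 35.750 m while reacting, then v²/(2a_F) = 1056.250 / 8.200 = 128.811 m while braking, for a total of 35.750 + 128.811 = 164.561 m.
Since a_F ≤ a_L and the follower starts braking later, the follower is never slower than the leader, so the closest approach is when both have stopped.
Minimum gap = 164.561 − 76.540 = 88.021 m.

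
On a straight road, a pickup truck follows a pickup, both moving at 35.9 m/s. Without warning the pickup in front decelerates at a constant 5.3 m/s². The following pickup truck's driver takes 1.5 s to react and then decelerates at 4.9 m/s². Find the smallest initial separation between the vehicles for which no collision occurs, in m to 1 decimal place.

Leader travels v²/(2a_L) = 1288.810 / 10.600 = 121.586 m before stopping.
Follower covers v·t_r = 35.9000 × 1.5 = 53.850 m while reacting, then v²/(2a_F) = 1288.810 / 9.800 = 131.511 m while braking, for a total of 53.850 + 131.511 = 185.361 m.
Since a_F ≤ a_L and the follower starts braking later, the follower is never slower than the leader, so the closest approach is when both have stopped.
Minimum gap = 185.361 − 121.586 = 63.775 m.

Minimum gap ≈ 63.8 m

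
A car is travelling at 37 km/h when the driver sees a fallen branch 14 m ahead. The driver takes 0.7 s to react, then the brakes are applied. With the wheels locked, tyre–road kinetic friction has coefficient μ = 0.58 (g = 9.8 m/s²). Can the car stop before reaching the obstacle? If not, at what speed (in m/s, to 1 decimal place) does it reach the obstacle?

No — it strikes the obstacle at 5.3 m/s

37 km/h ÷ 3.6 = 10.2778 m/s.
a = μg = 0.58 × 9.8 = 5.684 m/s².
Reaction distance = 10.2778 × 0.7 = 7.194 m.
Braking distance needed to stop: v²/(2a) = 105.633 / 11.368 = 9.292 m, so total needed = 7.194 + 9.292 = 16.486 m > 14 m — it cannot stop.
Distance remaining when braking begins: 14 − 7.194 = 6.806 m.
v² = v₀² − 2a·d = 105.633 − 2 × 5.684 × 6.806 = 28.262 m²/s².
v = √28.262 = 5.316 m/s.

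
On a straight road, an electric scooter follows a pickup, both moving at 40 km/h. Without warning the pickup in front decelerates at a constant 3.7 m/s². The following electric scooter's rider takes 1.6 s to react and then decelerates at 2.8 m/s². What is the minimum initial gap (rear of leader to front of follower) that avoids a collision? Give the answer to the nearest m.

40 km/h ÷ 3.6 = 11.1111 m/s.
Leader travels v²/(2a_L) = 123.457 / 7.400 = 16.683 m before stopping.
Follower covers v·t_r = 11.1111 × 1.6 = 17.778 m while reacting, then v²/(2a_F) = 123.457 / 5.600 = 22.046 m while braking, for a total of 17.778 + 22.046 = 39.824 m.
Since a_F ≤ a_L and the follower starts braking later, the follower is never slower than the leader, so the closest approach is when both have stopped.
Minimum gap = 39.824 − 16.683 = 23.141 m.

Minimum gap ≈ 23 m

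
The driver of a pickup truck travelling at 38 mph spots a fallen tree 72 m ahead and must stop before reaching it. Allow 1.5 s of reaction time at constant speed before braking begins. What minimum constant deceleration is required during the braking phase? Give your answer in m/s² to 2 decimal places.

38 mph × 0.44704 = 16.9875 m/s.
Distance covered during reaction = 16.9875 × 1.5 = 25.481 m.
Distance available for braking: 72 − 25.481 = 46.519 m.
v² = 2a·d ⇒ a = v²/(2d) = 16.9875² / (2 × 46.519) = 288.575 / 93.038 = 3.1017 m/s².

Required deceleration ≈ 3.10 m/s²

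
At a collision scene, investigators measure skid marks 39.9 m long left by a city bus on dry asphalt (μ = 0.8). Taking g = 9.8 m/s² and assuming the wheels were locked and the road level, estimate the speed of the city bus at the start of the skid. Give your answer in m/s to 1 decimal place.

Initial speed ≈ 25.0 m/s

Deceleration a = μg = 0.8 × 9.8 = 7.840 m/s².
v = √(2a·d) = √(2 × 7.840 × 39.9) = √625.632 = 25.0126 m/s.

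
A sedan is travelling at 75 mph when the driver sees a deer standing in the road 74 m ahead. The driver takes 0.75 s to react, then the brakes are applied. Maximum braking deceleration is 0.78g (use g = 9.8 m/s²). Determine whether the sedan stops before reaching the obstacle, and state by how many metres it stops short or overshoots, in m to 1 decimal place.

75 mph × 0.44704 = 33.5280 m/s.
a = 0.78 × 9.8 = 7.644 m/s².
Reaction distance = 33.5280 × 0.75 = 25.146 m.
Braking distance = v²/(2a) = 1124.127 / 15.288 = 73.530 m.
Total stopping distance = 25.146 + 73.530 = 98.676 m, vs 74 m available — it cannot stop in time and overshoots by 98.676 − 74 = 24.676 m.

No — it overshoots by 24.7 m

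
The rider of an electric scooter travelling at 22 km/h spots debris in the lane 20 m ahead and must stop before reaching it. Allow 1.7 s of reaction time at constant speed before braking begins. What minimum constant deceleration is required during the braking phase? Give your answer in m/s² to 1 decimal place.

Required deceleration ≈ 1.9 m/s²

22 km/h ÷ 3.6 = 6.1111 m/s.
Distance covered during reaction = 6.1111 × 1.7 = 10.389 m.
Distance available for braking: 20 − 10.389 = 9.611 m.
v² = 2a·d ⇒ a = v²/(2d) = 6.1111² / (2 × 9.611) = 37.346 / 19.222 = 1.9429 m/s².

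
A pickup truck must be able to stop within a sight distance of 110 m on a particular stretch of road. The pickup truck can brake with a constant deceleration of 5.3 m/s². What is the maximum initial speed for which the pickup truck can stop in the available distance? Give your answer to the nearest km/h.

v²/(2a) = d ⇒ v = √(2 × 5.300 × 110) = √1166.00 = 34.1467 m/s.
34.1467 m/s × 3.6 = 122.928 km/h.

Maximum speed ≈ 123 km/h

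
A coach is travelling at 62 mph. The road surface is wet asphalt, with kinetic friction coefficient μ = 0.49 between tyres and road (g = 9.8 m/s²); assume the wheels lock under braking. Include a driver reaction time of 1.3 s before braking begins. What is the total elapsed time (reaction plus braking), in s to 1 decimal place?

Total time ≈ 7.1 s

62 mph × 0.44704 = 27.7165 m/s.
a = μg = 0.49 × 9.8 = 4.802 m/s².
Braking time = v/a = 27.7165 / 4.802 = 5.772 s.
Total = 1.3 + 5.772 = 7.072 s.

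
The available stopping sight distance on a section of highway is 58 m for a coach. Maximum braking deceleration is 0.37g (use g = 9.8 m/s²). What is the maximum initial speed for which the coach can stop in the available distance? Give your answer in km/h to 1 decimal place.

Maximum speed ≈ 73.8 km/h

a = 0.37 × 9.8 = 3.626 m/s².
v²/(2a) = d ⇒ v = √(2 × 3.626 × 58) = √420.62 = 20.5090 m/s.
20.5090 m/s × 3.6 = 73.832 km/h.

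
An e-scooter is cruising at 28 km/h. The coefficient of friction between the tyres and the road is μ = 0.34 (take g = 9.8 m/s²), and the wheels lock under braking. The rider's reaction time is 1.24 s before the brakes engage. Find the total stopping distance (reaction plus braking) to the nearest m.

Total stopping distance ≈ 19 m

28 km/h ÷ 3.6 = 7.7778 m/s.
a = μg = 0.34 × 9.8 = 3.332 m/s².
Reaction distance = v·t_r = 7.7778 × 1.24 = 9.644 m.
Braking distance = v²/(2a) = 7.7778² / (2 × 3.332) = 60.494 / 6.664 = 9.078 m.
Total = 9.644 + 9.078 = 18.722 m.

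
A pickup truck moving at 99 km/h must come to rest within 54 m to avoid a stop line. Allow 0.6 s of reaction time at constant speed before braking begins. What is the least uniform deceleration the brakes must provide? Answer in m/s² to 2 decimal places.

Required deceleration ≈ 10.08 m/s²

99 km/h ÷ 3.6 = 27.5000 m/s.
Distance covered during reaction = 27.5000 × 0.6 = 16.500 m.
Distance available for braking: 54 − 16.500 = 37.500 m.
v² = 2a·d ⇒ a = v²/(2d) = 27.5000² / (2 × 37.500) = 756.250 / 75.000 = 10.0833 m/s².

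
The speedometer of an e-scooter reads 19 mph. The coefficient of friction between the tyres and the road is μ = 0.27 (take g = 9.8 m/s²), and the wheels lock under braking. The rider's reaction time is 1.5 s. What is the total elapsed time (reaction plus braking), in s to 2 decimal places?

19 mph × 0.44704 = 8.4938 m/s.
a = μg = 0.27 × 9.8 = 2.646 m/s².
Braking time = v/a = 8.4938 / 2.646 = 3.210 s.
Total = 1.5 + 3.210 = 4.710 s.

Total time ≈ 4.71 s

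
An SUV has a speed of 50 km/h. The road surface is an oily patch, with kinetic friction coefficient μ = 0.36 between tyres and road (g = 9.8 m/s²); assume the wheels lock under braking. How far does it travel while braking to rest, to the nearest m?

Braking distance ≈ 27 m

50 km/h ÷ 3.6 = 13.8889 m/s.
a = μg = 0.36 × 9.8 = 3.528 m/s².
Braking distance = v²/(2a) = 13.8889² / (2 × 3.528) = 192.902 / 7.056 = 27.339 m.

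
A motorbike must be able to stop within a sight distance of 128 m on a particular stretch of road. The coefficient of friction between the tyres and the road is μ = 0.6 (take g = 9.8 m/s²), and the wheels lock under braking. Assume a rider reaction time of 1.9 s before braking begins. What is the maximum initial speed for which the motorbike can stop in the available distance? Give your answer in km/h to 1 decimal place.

a = μg = 0.6 × 9.8 = 5.880 m/s².
Stopping distance: v·t_r + v²/(2a) = 128 with t_r = 1.9 s and a = 5.880 m/s².
So v² + 22.344 v − 1505.28 = 0.
Positive root: v = −a·t_r + √((a·t_r)² + 2a·d) = −11.172 + √(124.814 + 1505.28) = 29.2024 m/s.
29.2024 m/s × 3.6 = 105.129 km/h.

Maximum speed ≈ 105.1 km/h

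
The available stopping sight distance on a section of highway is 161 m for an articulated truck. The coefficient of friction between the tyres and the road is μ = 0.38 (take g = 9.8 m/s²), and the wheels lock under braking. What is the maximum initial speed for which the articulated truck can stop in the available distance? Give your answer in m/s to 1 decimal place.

Maximum speed ≈ 34.6 m/s

a = μg = 0.38 × 9.8 = 3.724 m/s².
v²/(2a) = d ⇒ v = √(2 × 3.724 × 161) = √1199.13 = 34.6285 m/s.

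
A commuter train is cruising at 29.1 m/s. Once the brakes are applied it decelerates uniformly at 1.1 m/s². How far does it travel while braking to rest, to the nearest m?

Braking distance = v²/(2a) = 29.1000² / (2 × 1.100) = 846.810 / 2.200 = 384.914 m.

Braking distance ≈ 385 m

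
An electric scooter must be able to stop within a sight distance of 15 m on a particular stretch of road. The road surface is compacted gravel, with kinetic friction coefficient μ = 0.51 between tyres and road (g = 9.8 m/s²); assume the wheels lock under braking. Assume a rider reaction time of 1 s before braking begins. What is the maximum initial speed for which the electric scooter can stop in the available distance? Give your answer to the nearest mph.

a = μg = 0.51 × 9.8 = 4.998 m/s².
Stopping distance: v·t_r + v²/(2a) = 15 with t_r = 1 s and a = 4.998 m/s².
So v² + 9.996 v − 149.94 = 0.
Positive root: v = −a·t_r + √((a·t_r)² + 2a·d) = −4.998 + √(24.980 + 149.94) = 8.2277 m/s.
8.2277 m/s ÷ 0.44704 = 18.405 mph.

Maximum speed ≈ 18 mph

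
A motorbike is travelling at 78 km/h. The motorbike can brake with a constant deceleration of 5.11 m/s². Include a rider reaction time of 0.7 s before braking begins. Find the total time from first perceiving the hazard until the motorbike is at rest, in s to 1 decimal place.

78 km/h ÷ 3.6 = 21.6667 m/s.
Braking time = v/a = 21.6667 / 5.110 = 4.240 s.
Total = 0.7 + 4.240 = 4.940 s.

Total time ≈ 4.9 s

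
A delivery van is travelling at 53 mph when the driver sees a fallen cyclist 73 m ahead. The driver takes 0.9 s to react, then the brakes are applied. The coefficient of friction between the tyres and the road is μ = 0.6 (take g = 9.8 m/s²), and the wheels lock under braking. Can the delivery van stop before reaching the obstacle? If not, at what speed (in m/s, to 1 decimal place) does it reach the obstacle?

Yes — it stops about 3.9 m short of the obstacle, so it never reaches it

53 mph × 0.44704 = 23.6931 m/s.
a = μg = 0.6 × 9.8 = 5.880 m/s².
Reaction distance = 23.6931 × 0.9 = 21.324 m.
Braking distance = v²/(2a) = 561.363 / 11.760 = 47.735 m.
Total stopping distance = 21.324 + 47.735 = 69.059 m, vs 73 m available — it stops with 73 − 69.059 = 3.941 m to spare.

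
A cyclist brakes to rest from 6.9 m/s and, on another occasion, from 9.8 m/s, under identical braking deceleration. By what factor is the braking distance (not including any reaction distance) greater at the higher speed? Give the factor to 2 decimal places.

Braking distance d = v²/(2a), so with a fixed, d ∝ v².
Factor = (9.8/6.9)² = 1.4203² = 2.0173.

Factor ≈ 2.02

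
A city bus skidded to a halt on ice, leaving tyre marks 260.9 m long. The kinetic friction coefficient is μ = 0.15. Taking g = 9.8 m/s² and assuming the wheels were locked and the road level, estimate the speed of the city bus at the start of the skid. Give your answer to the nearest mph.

Deceleration a = μg = 0.15 × 9.8 = 1.470 m/s².
v = √(2a·d) = √(2 × 1.470 × 260.9) = √767.046 = 27.6956 m/s.
= 27.6956 ÷ 0.44704 = 61.953 mph.

Initial speed ≈ 62 mph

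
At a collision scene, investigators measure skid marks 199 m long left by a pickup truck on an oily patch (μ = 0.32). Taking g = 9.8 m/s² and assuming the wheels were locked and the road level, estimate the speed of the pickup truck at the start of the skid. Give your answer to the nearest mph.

Deceleration a = μg = 0.32 × 9.8 = 3.136 m/s².
v = √(2a·d) = √(2 × 3.136 × 199) = √1248.128 = 35.3289 m/s.
= 35.3289 ÷ 0.44704 = 79.028 mph.

Initial speed ≈ 79 mph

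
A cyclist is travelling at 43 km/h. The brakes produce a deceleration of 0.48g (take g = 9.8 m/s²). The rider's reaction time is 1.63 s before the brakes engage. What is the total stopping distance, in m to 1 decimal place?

Total stopping distance ≈ 34.6 m

43 km/h ÷ 3.6 = 11.9444 m/s.
a = 0.48 × 9.8 = 4.704 m/s².
Reaction distance = v·t_r = 11.9444 × 1.63 = 19.469 m.
Braking distance = v²/(2a) = 11.9444² / (2 × 4.704) = 142.669 / 9.408 = 15.165 m.
Total = 19.469 + 15.165 = 34.634 m.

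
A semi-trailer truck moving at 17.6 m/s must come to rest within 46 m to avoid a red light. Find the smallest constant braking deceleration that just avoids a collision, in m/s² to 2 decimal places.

Required deceleration ≈ 3.37 m/s²

v² = 2a·d ⇒ a = v²/(2d) = 17.6000² / (2 × 46.000) = 309.760 / 92.000 = 3.3670 m/s².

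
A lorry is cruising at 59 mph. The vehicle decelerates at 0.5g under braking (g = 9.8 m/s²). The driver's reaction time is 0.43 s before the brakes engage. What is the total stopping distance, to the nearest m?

Total stopping distance ≈ 82 m

59 mph × 0.44704 = 26.3754 m/s.
a = 0.5 × 9.8 = 4.900 m/s².
Reaction distance = v·t_r = 26.3754 × 0.43 = 11.341 m.
Braking distance = v²/(2a) = 26.3754² / (2 × 4.900) = 695.662 / 9.800 = 70.986 m.
Total = 11.341 + 70.986 = 82.327 m.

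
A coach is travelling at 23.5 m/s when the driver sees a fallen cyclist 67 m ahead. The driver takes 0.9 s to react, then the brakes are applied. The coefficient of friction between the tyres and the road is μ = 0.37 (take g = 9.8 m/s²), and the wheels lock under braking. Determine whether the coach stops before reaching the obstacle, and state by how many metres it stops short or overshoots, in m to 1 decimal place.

a = μg = 0.37 × 9.8 = 3.626 m/s².
Reaction distance = 23.5000 × 0.9 = 21.150 m.
Braking distance = v²/(2a) = 552.250 / 7.252 = 76.151 m.
Total stopping distance = 21.150 + 76.151 = 97.301 m, vs 67 m available — it cannot stop in time and overshoots by 97.301 − 67 = 30.301 m.

No — it overshoots by 30.3 m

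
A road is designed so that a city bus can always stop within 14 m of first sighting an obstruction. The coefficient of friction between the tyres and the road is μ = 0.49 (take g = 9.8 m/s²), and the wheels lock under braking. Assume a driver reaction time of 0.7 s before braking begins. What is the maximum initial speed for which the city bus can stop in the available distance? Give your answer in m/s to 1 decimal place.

Maximum speed ≈ 8.7 m/s

a = μg = 0.49 × 9.8 = 4.802 m/s².
Stopping distance: v·t_r + v²/(2a) = 14 with t_r = 0.7 s and a = 4.802 m/s².
So v² + 6.723 v − 134.46 = 0.
Positive root: v = −a·t_r + √((a·t_r)² + 2a·d) = −3.361 + √(11.296 + 134.46) = 8.7119 m/s.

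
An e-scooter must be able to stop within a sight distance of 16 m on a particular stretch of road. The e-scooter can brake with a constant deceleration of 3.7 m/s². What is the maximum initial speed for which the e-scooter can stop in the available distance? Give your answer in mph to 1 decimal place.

v²/(2a) = d ⇒ v = √(2 × 3.700 × 16) = √118.40 = 10.8812 m/s.
10.8812 m/s ÷ 0.44704 = 24.341 mph.

Maximum speed ≈ 24.3 mph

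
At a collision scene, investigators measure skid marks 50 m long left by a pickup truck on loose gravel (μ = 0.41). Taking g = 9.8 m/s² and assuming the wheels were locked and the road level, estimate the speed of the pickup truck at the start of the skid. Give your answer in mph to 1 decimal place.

Initial speed ≈ 44.8 mph

Deceleration a = μg = 0.41 × 9.8 = 4.018 m/s².
v = √(2a·d) = √(2 × 4.018 × 50) = √401.800 = 20.0449 m/s.
= 20.0449 ÷ 0.44704 = 44.839 mph.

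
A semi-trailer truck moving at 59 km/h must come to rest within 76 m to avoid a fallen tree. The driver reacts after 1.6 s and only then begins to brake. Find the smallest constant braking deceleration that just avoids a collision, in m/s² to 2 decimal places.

59 km/h ÷ 3.6 = 16.3889 m/s.
Distance covered during reaction = 16.3889 × 1.6 = 26.222 m.
Distance available for braking: 76 − 26.222 = 49.778 m.
v² = 2a·d ⇒ a = v²/(2d) = 16.3889² / (2 × 49.778) = 268.596 / 99.556 = 2.6979 m/s².

Required deceleration ≈ 2.70 m/s²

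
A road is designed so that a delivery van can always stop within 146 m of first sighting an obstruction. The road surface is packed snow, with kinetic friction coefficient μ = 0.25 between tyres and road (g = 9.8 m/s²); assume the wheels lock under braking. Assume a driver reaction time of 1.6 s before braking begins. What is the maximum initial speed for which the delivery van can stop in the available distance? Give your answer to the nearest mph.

Maximum speed ≈ 52 mph

a = μg = 0.25 × 9.8 = 2.450 m/s².
Stopping distance: v·t_r + v²/(2a) = 146 with t_r = 1.6 s and a = 2.450 m/s².
So v² + 7.840 v − 715.40 = 0.
Positive root: v = −a·t_r + √((a·t_r)² + 2a·d) = −3.920 + √(15.366 + 715.40) = 23.1127 m/s.
23.1127 m/s ÷ 0.44704 = 51.702 mph.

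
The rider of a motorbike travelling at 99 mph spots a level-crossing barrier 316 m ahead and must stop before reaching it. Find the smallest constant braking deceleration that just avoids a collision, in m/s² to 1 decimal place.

99 mph × 0.44704 = 44.2570 m/s.
v² = 2a·d ⇒ a = v²/(2d) = 44.2570² / (2 × 316.000) = 1958.682 / 632.000 = 3.0992 m/s².

Required deceleration ≈ 3.1 m/s²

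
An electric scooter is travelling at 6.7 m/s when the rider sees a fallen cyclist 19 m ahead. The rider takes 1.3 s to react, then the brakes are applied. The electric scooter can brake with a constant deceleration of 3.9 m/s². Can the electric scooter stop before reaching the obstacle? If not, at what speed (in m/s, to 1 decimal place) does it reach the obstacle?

Reaction distance = 6.7000 × 1.3 = 8.710 m.
Braking distance = v²/(2a) = 44.890 / 7.800 = 5.755 m.
Total stopping distance = 8.710 + 5.755 = 14.465 m, vs 19 m available — it stops with 19 − 14.465 = 4.535 m to spare.

Yes — it stops about 4.5 m short of the obstacle, so it never reaches it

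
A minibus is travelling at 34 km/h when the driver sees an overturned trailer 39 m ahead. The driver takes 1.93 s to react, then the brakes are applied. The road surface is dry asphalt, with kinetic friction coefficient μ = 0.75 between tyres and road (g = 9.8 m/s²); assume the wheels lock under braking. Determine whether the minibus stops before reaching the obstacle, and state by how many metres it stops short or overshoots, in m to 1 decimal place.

34 km/h ÷ 3.6 = 9.4444 m/s.
a = μg = 0.75 × 9.8 = 7.350 m/s².
Reaction distance = 9.4444 × 1.93 = 18.228 m.
Braking distance = v²/(2a) = 89.197 / 14.700 = 6.068 m.
Total stopping distance = 18.228 + 6.068 = 24.296 m, vs 39 m available — it stops with 39 − 24.296 = 14.704 m to spare.

Yes — it stops 14.7 m short of the obstacle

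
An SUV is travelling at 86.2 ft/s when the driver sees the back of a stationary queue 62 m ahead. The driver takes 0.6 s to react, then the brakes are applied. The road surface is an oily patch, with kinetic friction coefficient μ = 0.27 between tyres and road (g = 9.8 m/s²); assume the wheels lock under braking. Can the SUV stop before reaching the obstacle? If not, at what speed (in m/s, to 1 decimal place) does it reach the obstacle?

86.2 ft/s × 0.3048 = 26.2738 m/s.
a = μg = 0.27 × 9.8 = 2.646 m/s².
Reaction distance = 26.2738 × 0.6 = 15.764 m.
Braking distance needed to stop: v²/(2a) = 690.313 / 5.292 = 130.445 m, so total needed = 15.764 + 130.445 = 146.209 m > 62 m — it cannot stop.
Distance remaining when braking begins: 62 − 15.764 = 46.236 m.
v² = v₀² − 2a·d = 690.313 − 2 × 2.646 × 46.236 = 445.632 m²/s².
v = √445.632 = 21.110 m/s.

No — it strikes the obstacle at 21.1 m/s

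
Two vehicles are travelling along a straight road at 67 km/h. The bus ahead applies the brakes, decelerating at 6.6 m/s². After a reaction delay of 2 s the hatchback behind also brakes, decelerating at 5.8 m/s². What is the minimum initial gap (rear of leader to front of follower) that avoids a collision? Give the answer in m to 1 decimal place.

67 km/h ÷ 3.6 = 18.6111 m/s.
Leader travels v²/(2a_L) = 346.373 / 13.200 = 26.240 m before stopping.
Follower covers v·t_r = 18.6111 × 2 = 37.222 m while reacting, then v²/(2a_F) = 346.373 / 11.600 = 29.860 m while braking, for a total of 37.222 + 29.860 = 67.082 m.
Since a_F ≤ a_L and the follower starts braking later, the follower is never slower than the leader, so the closest approach is when both have stopped.
Minimum gap = 67.082 − 26.240 = 40.842 m.

Minimum gap ≈ 40.8 m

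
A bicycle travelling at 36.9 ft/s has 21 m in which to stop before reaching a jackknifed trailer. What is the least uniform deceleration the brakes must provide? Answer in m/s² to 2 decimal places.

36.9 ft/s × 0.3048 = 11.2471 m/s.
v² = 2a·d ⇒ a = v²/(2d) = 11.2471² / (2 × 21.000) = 126.497 / 42.000 = 3.0118 m/s².

Required deceleration ≈ 3.01 m/s²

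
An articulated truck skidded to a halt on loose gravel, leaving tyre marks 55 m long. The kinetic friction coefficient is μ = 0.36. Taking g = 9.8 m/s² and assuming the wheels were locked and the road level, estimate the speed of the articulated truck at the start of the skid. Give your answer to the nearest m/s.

Initial speed ≈ 20 m/s

Deceleration a = μg = 0.36 × 9.8 = 3.528 m/s².
v = √(2a·d) = √(2 × 3.528 × 55) = √388.080 = 19.6997 m/s.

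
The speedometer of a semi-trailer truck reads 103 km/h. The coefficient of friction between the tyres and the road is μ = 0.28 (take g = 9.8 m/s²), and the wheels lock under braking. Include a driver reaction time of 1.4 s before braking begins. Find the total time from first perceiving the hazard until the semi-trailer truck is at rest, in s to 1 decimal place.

Total time ≈ 11.8 s

103 km/h ÷ 3.6 = 28.6111 m/s.
a = μg = 0.28 × 9.8 = 2.744 m/s².
Braking time = v/a = 28.6111 / 2.744 = 10.427 s.
Total = 1.4 + 10.427 = 11.827 s.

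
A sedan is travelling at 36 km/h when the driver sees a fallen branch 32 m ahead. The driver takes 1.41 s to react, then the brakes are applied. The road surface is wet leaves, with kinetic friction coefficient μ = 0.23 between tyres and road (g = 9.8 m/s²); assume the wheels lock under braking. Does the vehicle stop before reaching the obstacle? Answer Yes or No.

36 km/h ÷ 3.6 = 10.0000 m/s.
a = μg = 0.23 × 9.8 = 2.254 m/s².
Reaction distance = 10.0000 × 1.41 = 14.100 m.
Braking distance = v²/(2a) = 100.000 / 4.508 = 22.183 m.
Total stopping distance = 14.100 + 22.183 = 36.283 m, vs 32 m available — it cannot stop in time and overshoots by 36.283 − 32 = 4.283 m.

No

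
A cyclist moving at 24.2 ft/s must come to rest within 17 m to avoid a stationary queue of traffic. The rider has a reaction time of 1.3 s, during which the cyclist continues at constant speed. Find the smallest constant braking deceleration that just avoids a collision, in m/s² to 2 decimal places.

24.2 ft/s × 0.3048 = 7.3762 m/s.
Distance covered during reaction = 7.3762 × 1.3 = 9.589 m.
Distance available for braking: 17 − 9.589 = 7.411 m.
v² = 2a·d ⇒ a = v²/(2d) = 7.3762² / (2 × 7.411) = 54.408 / 14.822 = 3.6708 m/s².

Required deceleration ≈ 3.67 m/s²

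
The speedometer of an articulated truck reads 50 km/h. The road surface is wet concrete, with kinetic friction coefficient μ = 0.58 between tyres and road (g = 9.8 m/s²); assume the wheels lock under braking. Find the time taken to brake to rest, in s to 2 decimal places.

50 km/h ÷ 3.6 = 13.8889 m/s.
a = μg = 0.58 × 9.8 = 5.684 m/s².
Braking time = v/a = 13.8889 / 5.684 = 2.444 s.

Braking time ≈ 2.44 s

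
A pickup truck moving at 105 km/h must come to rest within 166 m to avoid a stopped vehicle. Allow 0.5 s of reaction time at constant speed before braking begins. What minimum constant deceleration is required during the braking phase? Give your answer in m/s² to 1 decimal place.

Required deceleration ≈ 2.8 m/s²

105 km/h ÷ 3.6 = 29.1667 m/s.
Distance covered during reaction = 29.1667 × 0.5 = 14.583 m.
Distance available for braking: 166 − 14.583 = 151.417 m.
v² = 2a·d ⇒ a = v²/(2d) = 29.1667² / (2 × 151.417) = 850.696 / 302.834 = 2.8091 m/s².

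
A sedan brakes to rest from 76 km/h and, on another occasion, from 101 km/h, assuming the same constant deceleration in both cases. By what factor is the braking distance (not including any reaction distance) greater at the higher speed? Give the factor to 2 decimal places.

Braking distance d = v²/(2a), so with a fixed, d ∝ v².
Factor = (101/76)² = 1.3289² = 1.7660.

Factor ≈ 1.77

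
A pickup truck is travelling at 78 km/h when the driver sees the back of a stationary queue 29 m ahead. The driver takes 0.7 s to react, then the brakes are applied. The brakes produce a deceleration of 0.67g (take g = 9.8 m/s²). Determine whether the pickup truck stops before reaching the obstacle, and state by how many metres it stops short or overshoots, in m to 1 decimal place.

No — it overshoots by 21.9 m

78 km/h ÷ 3.6 = 21.6667 m/s.
a = 0.67 × 9.8 = 6.566 m/s².
Reaction distance = 21.6667 × 0.7 = 15.167 m.
Braking distance = v²/(2a) = 469.446 / 13.132 = 35.748 m.
Total stopping distance = 15.167 + 35.748 = 50.915 m, vs 29 m available — it cannot stop in time and overshoots by 50.915 − 29 = 21.915 m.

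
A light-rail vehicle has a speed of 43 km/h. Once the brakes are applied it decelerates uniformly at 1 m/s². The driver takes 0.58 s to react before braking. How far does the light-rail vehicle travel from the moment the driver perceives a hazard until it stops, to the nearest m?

43 km/h ÷ 3.6 = 11.9444 m/s.
Reaction distance = v·t_r = 11.9444 × 0.58 = 6.928 m.
Braking distance = v²/(2a) = 11.9444² / (2 × 1.000) = 142.669 / 2.000 = 71.335 m.
Total = 6.928 + 71.335 = 78.263 m.

Total stopping distance ≈ 78 m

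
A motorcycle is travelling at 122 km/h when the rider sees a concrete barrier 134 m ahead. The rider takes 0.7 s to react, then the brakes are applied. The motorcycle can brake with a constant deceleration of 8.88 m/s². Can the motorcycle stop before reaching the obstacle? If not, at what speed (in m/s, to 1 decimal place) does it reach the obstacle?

Yes — it stops about 45.6 m short of the obstacle, so it never reaches it

122 km/h ÷ 3.6 = 33.8889 m/s.
Reaction distance = 33.8889 × 0.7 = 23.722 m.
Braking distance = v²/(2a) = 1148.458 / 17.760 = 64.665 m.
Total stopping distance = 23.722 + 64.665 = 88.387 m, vs 134 m available — it stops with 134 − 88.387 = 45.613 m to spare.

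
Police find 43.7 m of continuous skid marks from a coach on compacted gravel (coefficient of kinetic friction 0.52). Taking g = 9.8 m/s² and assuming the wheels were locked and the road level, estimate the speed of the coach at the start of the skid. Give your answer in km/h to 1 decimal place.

Deceleration a = μg = 0.52 × 9.8 = 5.096 m/s².
v = √(2a·d) = √(2 × 5.096 × 43.7) = √445.390 = 21.1043 m/s.
= 21.1043 × 3.6 = 75.975 km/h.

Initial speed ≈ 76.0 km/h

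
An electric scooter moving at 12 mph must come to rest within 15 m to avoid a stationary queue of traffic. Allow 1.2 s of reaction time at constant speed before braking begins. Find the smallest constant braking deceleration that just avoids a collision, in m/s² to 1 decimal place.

Required deceleration ≈ 1.7 m/s²

12 mph × 0.44704 = 5.3645 m/s.
Distance covered during reaction = 5.3645 × 1.2 = 6.437 m.
Distance available for braking: 15 − 6.437 = 8.563 m.
v² = 2a·d ⇒ a = v²/(2d) = 5.3645² / (2 × 8.563) = 28.778 / 17.126 = 1.6804 m/s².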